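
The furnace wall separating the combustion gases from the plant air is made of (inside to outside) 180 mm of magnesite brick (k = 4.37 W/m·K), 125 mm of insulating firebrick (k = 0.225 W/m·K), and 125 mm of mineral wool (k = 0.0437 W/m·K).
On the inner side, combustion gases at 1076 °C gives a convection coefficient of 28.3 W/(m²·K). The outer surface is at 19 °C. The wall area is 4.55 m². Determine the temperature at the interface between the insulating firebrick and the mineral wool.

T ≈ 885 °C

Treating each layer as a thermal resistance in series:
R_inner film = 1/(h_i·A) = 1/(28.3×4.55) = 0.007766 K/W
R_magnesite brick = L/(kA) = 0.18/(4.37×4.55) = 0.009053 K/W
R_insulating firebrick = L/(kA) = 0.125/(0.225×4.55) = 0.1221 K/W
R_mineral wool = L/(kA) = 0.125/(0.0437×4.55) = 0.6287 K/W
R_total = 0.7676 K/W;  Q = ΔT/R_total = 1057/0.7676 = 1377 W
T_interface = T_inner − Q·ΣR(inner→interface) = 1076 − 1380×0.1389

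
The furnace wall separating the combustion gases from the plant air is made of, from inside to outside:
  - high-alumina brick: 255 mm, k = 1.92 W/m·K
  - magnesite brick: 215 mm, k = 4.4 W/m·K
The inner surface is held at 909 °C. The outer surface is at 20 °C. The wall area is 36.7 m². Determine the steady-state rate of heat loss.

Q ≈ 180000 W

Treating each layer as a thermal resistance in series:
R_high-alumina brick = L/(kA) = 0.255/(1.92×36.7) = 0.003619 K/W
R_magnesite brick = L/(kA) = 0.215/(4.4×36.7) = 0.001331 K/W
R_total = 0.00495 K/W
Q = ΔT / R_total = 889 / 0.00495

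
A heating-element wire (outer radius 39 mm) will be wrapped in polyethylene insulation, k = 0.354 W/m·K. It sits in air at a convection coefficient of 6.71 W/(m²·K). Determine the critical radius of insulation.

r_cr ≈ 52.8 mm

For a cylinder r_cr = k/h = 0.354/6.71
r_cr = 52.8 mm; since the bare radius (39 mm) is below r_cr, adding a thin layer of insulation will *increase* heat loss.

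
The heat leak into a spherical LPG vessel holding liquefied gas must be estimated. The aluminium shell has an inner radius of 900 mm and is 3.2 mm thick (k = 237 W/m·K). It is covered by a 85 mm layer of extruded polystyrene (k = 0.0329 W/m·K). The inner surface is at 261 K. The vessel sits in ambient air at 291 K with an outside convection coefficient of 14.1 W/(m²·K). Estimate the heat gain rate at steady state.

Each spherical layer contributes R = (1/r_i − 1/r_o)/(4πk):
R_aluminium shell = (1/0.9 − 1/0.9032)/(4π×237) = 1.322×10^-6 K/W
R_extruded polystyrene = (1/0.9032 − 1/0.9882)/(4π×0.0329) = 0.2303 K/W
R_outer film = 1/(h·4πr_o²) = 1/(14.1×4π×0.9882²) = 0.005779 K/W
R_total = 0.2361 K/W
Q = ΔT/R_total = 30/0.2361

Q ≈ 127 W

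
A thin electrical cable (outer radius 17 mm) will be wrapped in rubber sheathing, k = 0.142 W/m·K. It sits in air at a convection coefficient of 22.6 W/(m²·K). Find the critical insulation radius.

r_cr ≈ 6.28 mm

For a cylinder r_cr = k/h = 0.142/22.6
r_cr = 6.28 mm; since the bare radius (17 mm) is above r_cr, any added insulation will reduce heat loss.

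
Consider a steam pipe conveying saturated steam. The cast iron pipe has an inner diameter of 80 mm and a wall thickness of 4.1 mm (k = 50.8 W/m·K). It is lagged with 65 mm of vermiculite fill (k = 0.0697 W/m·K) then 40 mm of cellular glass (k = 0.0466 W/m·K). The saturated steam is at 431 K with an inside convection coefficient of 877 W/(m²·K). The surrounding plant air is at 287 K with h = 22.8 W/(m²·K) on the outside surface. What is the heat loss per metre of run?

Cylindrical conduction, so R = ln(r₂/r₁)/(2πkL) per layer, in series:
R_inner film = 1/(h_i·2πr₁L) = 1/(877×2π×0.04×1) = 0.004537 K/W
R_cast iron pipe wall = ln(44.1/40)/(2π×50.8×1) = 3.057×10^-4 K/W
R_vermiculite fill = ln(109.1/44.1)/(2π×0.0697×1) = 2.068 K/W
R_cellular glass = ln(149.1/109.1)/(2π×0.0466×1) = 1.067 K/W
R_outer film = 1/(h_o·2πr_oL) = 1/(22.8×2π×0.1491×1) = 0.04682 K/W
R_total = 3.187 K/W
Q = ΔT/R_total = 144/3.187

q′ ≈ 45.2 W/m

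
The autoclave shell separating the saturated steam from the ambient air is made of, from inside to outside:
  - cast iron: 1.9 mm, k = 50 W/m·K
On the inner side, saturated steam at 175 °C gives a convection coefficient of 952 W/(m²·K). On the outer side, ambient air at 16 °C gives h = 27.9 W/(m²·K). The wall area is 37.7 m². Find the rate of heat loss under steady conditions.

Q ≈ 162000 W

Thermal resistances in series:
R_inner film = 1/(h_i·A) = 1/(952×37.7) = 2.786×10^-5 K/W
R_cast iron = L/(kA) = 0.0019/(50×37.7) = 1.008×10^-6 K/W
R_outer film = 1/(h_o·A) = 1/(27.9×37.7) = 9.507×10^-4 K/W
R_total = 9.796×10^-4 K/W
Q = ΔT / R_total = 159 / 9.796×10^-4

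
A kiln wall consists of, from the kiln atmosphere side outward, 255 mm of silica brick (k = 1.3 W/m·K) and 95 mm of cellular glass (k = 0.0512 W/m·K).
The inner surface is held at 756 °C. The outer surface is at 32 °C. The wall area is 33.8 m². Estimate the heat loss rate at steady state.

Thermal resistances in series:
R_silica brick = L/(kA) = 0.255/(1.3×33.8) = 0.005803 K/W
R_cellular glass = L/(kA) = 0.095/(0.0512×33.8) = 0.0549 K/W
R_total = 0.0607 K/W
Q = ΔT / R_total = 724 / 0.0607

Q ≈ 11900 W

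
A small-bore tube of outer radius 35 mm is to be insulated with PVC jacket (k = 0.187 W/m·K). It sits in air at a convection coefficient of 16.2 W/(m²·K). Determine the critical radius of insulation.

For a cylinder r_cr = k/h = 0.187/16.2
r_cr = 11.5 mm; since the bare radius (35 mm) is above r_cr, any added insulation will reduce heat loss.

r_cr ≈ 11.5 mm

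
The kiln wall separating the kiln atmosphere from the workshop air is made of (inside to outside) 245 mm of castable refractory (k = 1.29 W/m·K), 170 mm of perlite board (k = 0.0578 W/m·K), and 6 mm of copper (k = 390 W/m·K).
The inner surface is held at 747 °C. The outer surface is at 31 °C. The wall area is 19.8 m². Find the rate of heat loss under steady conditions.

Q ≈ 4530 W

Using the resistance-network approach (series):
R_castable refractory = L/(kA) = 0.245/(1.29×19.8) = 0.009592 K/W
R_perlite board = L/(kA) = 0.17/(0.0578×19.8) = 0.1485 K/W
R_copper = L/(kA) = 0.006/(390×19.8) = 7.77×10^-7 K/W
R_total = 0.1581 K/W
Q = ΔT / R_total = 716 / 0.1581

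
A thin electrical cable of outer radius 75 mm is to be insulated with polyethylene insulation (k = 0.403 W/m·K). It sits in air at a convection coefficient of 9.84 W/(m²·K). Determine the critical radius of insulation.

r_cr ≈ 41 mm

For a cylinder r_cr = k/h = 0.403/9.84
r_cr = 41 mm; since the bare radius (75 mm) is above r_cr, any added insulation will reduce heat loss.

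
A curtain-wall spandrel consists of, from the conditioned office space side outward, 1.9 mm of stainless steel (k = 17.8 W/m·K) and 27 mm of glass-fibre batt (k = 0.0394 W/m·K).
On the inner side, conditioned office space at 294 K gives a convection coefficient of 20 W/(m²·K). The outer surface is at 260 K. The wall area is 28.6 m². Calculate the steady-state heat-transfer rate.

Q ≈ 1320 W

Treating each layer as a thermal resistance in series:
R_inner film = 1/(h_i·A) = 1/(20×28.6) = 0.001748 K/W
R_stainless steel = L/(kA) = 0.0019/(17.8×28.6) = 3.732×10^-6 K/W
R_glass-fibre batt = L/(kA) = 0.027/(0.0394×28.6) = 0.02396 K/W
R_total = 0.02571 K/W
Q = ΔT / R_total = 34 / 0.02571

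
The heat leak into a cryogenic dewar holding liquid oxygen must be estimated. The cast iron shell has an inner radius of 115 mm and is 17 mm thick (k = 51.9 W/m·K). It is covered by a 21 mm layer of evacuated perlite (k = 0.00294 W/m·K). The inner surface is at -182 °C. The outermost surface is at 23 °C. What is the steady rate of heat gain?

Q ≈ 7.28 W

Radial (spherical) resistances in series:
R_cast iron shell = (1/0.115 − 1/0.132)/(4π×51.9) = 0.001717 K/W
R_evacuated perlite = (1/0.132 − 1/0.153)/(4π×0.00294) = 28.14 K/W
R_total = 28.15 K/W
Q = ΔT/R_total = 205/28.15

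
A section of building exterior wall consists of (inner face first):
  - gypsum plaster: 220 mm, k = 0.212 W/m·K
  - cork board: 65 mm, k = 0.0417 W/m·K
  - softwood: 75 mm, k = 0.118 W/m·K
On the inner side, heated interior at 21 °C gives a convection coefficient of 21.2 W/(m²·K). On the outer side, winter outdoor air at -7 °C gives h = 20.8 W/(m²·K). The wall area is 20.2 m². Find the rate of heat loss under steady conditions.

Q ≈ 170 W

Model the wall as resistances in series:
R_inner film = 1/(h_i·A) = 1/(21.2×20.2) = 0.002335 K/W
R_gypsum plaster = L/(kA) = 0.22/(0.212×20.2) = 0.05137 K/W
R_cork board = L/(kA) = 0.065/(0.0417×20.2) = 0.07717 K/W
R_softwood = L/(kA) = 0.075/(0.118×20.2) = 0.03147 K/W
R_outer film = 1/(h_o·A) = 1/(20.8×20.2) = 0.00238 K/W
R_total = 0.1647 K/W
Q = ΔT / R_total = 28 / 0.1647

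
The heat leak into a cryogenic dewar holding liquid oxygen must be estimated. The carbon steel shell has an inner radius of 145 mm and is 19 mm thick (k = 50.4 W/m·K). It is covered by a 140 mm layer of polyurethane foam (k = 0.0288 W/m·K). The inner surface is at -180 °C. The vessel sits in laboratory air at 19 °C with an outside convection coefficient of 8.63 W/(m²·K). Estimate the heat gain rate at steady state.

Q ≈ 25.3 W

Spherical conduction: R = (1/r_in − 1/r_out)/(4πk) per layer; series-sum.
R_carbon steel shell = (1/0.145 − 1/0.164)/(4π×50.4) = 0.001262 K/W
R_polyurethane foam = (1/0.164 − 1/0.304)/(4π×0.0288) = 7.759 K/W
R_outer film = 1/(h·4πr_o²) = 1/(8.63×4π×0.304²) = 0.09978 K/W
R_total = 7.86 K/W
Q = ΔT/R_total = 199/7.86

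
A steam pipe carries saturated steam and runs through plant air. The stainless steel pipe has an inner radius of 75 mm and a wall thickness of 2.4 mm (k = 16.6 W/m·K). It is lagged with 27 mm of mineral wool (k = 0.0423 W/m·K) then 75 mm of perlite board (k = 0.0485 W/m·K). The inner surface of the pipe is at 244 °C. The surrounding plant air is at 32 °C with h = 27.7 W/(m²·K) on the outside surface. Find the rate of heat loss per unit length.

Cylindrical conduction, so R = ln(r₂/r₁)/(2πkL) per layer, in series:
R_stainless steel pipe wall = ln(77.4/75)/(2π×16.6×1) = 3.02×10^-4 K/W
R_mineral wool = ln(104.4/77.4)/(2π×0.0423×1) = 1.126 K/W
R_perlite board = ln(179.4/104.4)/(2π×0.0485×1) = 1.777 K/W
R_outer film = 1/(h_o·2πr_oL) = 1/(27.7×2π×0.1794×1) = 0.03203 K/W
R_total = 2.935 K/W
Q = ΔT/R_total = 212/2.935

q′ ≈ 72.2 W/m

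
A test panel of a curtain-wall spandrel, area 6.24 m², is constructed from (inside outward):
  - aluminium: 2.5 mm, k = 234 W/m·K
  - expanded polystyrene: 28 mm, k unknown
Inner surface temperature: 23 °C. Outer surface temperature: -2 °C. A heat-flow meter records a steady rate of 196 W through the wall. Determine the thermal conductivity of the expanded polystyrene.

k ≈ 0.0352 W/(m·K)

Model the wall as resistances in series:
R_aluminium = L/(kA) = 0.0025/(234×6.24) = 1.712×10^-6 K/W
Sum of known resistances R_other = 1.712×10^-6 K/W
Total R = ΔT/Q = 25/196 = 0.1276 K/W
R_expanded polystyrene = R_total − R_other = 0.1275 K/W
k = L/(R·A) = 0.028/(0.1275×6.24)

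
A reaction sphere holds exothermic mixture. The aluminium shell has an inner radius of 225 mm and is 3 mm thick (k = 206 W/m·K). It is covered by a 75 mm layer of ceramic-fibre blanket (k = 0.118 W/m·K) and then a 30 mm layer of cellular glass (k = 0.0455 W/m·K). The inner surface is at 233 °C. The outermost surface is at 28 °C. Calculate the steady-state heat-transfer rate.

Q ≈ 164 W

Spherical conduction: R = (1/r_in − 1/r_out)/(4πk) per layer; series-sum.
R_aluminium shell = (1/0.225 − 1/0.228)/(4π×206) = 2.259×10^-5 K/W
R_ceramic-fibre blanket = (1/0.228 − 1/0.303)/(4π×0.118) = 0.7321 K/W
R_cellular glass = (1/0.303 − 1/0.333)/(4π×0.0455) = 0.52 K/W
R_total = 1.252 K/W
Q = ΔT/R_total = 205/1.252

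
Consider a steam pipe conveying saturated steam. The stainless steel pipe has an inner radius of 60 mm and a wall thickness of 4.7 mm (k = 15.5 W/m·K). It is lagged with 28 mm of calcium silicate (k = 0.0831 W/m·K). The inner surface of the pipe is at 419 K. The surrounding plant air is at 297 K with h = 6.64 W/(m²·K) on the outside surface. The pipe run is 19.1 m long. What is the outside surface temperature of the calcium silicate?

T ≈ 330 K

Cylindrical conduction, so R = ln(r₂/r₁)/(2πkL) per layer, in series:
R_stainless steel pipe wall = ln(64.7/60)/(2π×15.5×19.1) = 4.054×10^-5 K/W
R_calcium silicate = ln(92.7/64.7)/(2π×0.0831×19.1) = 0.03606 K/W
R_outer film = 1/(h_o·2πr_oL) = 1/(6.64×2π×0.0927×19.1) = 0.01354 K/W
R_total = 0.04964 K/W
Q = ΔT/R_total = 122/0.04964
Q = 2460 W
T_interface = T_inner − Q·ΣR(inner→interface) = 419 − 2460×0.0361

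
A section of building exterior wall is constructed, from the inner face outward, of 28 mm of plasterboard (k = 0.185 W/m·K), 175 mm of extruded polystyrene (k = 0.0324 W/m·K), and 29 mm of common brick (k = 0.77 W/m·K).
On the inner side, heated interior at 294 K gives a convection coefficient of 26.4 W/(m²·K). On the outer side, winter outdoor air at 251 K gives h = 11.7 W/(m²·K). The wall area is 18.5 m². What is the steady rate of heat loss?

Q ≈ 139 W

Series thermal resistances:
R_inner film = 1/(h_i·A) = 1/(26.4×18.5) = 0.002048 K/W
R_plasterboard = L/(kA) = 0.028/(0.185×18.5) = 0.008181 K/W
R_extruded polystyrene = L/(kA) = 0.175/(0.0324×18.5) = 0.292 K/W
R_common brick = L/(kA) = 0.029/(0.77×18.5) = 0.002036 K/W
R_outer film = 1/(h_o·A) = 1/(11.7×18.5) = 0.00462 K/W
R_total = 0.3088 K/W
Q = ΔT / R_total = 43 / 0.3088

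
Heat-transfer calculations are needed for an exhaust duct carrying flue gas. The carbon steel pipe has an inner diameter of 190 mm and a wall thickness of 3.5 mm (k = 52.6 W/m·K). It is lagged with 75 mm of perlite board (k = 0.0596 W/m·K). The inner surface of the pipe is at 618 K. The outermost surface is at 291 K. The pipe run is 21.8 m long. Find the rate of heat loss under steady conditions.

Q ≈ 4720 W

Treating each annulus and film as a series resistance:
R_carbon steel pipe wall = ln(98.5/95)/(2π×52.6×21.8) = 5.022×10^-6 K/W
R_perlite board = ln(173.5/98.5)/(2π×0.0596×21.8) = 0.06935 K/W
R_total = 0.06935 K/W
Q = ΔT/R_total = 327/0.06935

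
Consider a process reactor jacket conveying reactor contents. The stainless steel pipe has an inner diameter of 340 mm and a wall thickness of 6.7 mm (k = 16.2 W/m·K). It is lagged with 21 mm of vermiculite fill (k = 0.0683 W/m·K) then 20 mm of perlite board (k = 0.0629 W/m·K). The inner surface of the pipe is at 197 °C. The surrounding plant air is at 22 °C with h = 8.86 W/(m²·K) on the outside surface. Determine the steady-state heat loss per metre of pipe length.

Per-layer cylindrical resistances, series-summed:
R_stainless steel pipe wall = ln(176.7/170)/(2π×16.2×1) = 3.798×10^-4 K/W
R_vermiculite fill = ln(197.7/176.7)/(2π×0.0683×1) = 0.2617 K/W
R_perlite board = ln(217.7/197.7)/(2π×0.0629×1) = 0.2438 K/W
R_outer film = 1/(h_o·2πr_oL) = 1/(8.86×2π×0.2177×1) = 0.08251 K/W
R_total = 0.5884 K/W
Q = ΔT/R_total = 175/0.5884

q′ ≈ 297 W/m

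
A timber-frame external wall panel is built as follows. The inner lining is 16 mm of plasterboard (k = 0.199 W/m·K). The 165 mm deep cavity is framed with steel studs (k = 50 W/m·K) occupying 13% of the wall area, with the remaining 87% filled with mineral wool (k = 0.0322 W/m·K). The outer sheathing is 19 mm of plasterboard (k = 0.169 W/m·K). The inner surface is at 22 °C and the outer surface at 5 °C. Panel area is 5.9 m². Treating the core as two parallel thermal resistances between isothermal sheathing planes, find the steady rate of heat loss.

Sheathing layers in series; stud and cavity paths in parallel between them.
R_inner = 0.016/(0.199×5.9) = 0.01363 K/W
R_stud  = 0.165/(50×0.13×5.9) = 0.004302 K/W
R_cav   = 0.165/(0.0322×0.87×5.9) = 0.9983 K/W
1/R_core = 1/R_stud + 1/R_cav → R_core = 0.004284 K/W
R_outer = 0.019/(0.169×5.9) = 0.01906 K/W
R_total = 0.03697 K/W
Q = ΔT/R_total = 17/0.03697

Q ≈ 460 W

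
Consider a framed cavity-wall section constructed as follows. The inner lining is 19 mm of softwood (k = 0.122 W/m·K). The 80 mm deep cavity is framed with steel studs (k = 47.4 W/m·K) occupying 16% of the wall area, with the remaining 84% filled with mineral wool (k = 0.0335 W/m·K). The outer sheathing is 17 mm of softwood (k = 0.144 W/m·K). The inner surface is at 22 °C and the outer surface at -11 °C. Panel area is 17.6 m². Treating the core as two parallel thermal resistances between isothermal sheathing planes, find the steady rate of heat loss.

Q ≈ 2040 W

Sheathing layers in series; stud and cavity paths in parallel between them.
R_inner = 0.019/(0.122×17.6) = 0.008849 K/W
R_stud  = 0.08/(47.4×0.16×17.6) = 5.993×10^-4 K/W
R_cav   = 0.08/(0.0335×0.84×17.6) = 0.1615 K/W
1/R_core = 1/R_stud + 1/R_cav → R_core = 5.971×10^-4 K/W
R_outer = 0.017/(0.144×17.6) = 0.006708 K/W
R_total = 0.01615 K/W
Q = ΔT/R_total = 33/0.01615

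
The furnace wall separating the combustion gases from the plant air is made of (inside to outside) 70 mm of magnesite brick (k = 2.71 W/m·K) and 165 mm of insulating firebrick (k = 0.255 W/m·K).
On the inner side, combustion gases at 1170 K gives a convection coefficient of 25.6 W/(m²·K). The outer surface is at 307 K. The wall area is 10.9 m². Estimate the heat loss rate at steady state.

Q ≈ 13200 W

Thermal resistances in series:
R_inner film = 1/(h_i·A) = 1/(25.6×10.9) = 0.003584 K/W
R_magnesite brick = L/(kA) = 0.07/(2.71×10.9) = 0.00237 K/W
R_insulating firebrick = L/(kA) = 0.165/(0.255×10.9) = 0.05936 K/W
R_total = 0.06532 K/W
Q = ΔT / R_total = 863 / 0.06532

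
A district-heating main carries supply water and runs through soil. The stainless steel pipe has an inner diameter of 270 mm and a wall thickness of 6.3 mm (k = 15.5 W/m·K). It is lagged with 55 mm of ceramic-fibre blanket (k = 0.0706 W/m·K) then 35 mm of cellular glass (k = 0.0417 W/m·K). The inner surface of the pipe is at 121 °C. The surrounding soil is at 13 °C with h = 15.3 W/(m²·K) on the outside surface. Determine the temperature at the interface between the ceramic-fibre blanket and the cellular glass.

T ≈ 64.3 °C

Per-layer cylindrical resistances, series-summed:
R_stainless steel pipe wall = ln(141.3/135)/(2π×15.5×1) = 4.683×10^-4 K/W
R_ceramic-fibre blanket = ln(196.3/141.3)/(2π×0.0706×1) = 0.7411 K/W
R_cellular glass = ln(231.3/196.3)/(2π×0.0417×1) = 0.6262 K/W
R_outer film = 1/(h_o·2πr_oL) = 1/(15.3×2π×0.2313×1) = 0.04497 K/W
R_total = 1.413 K/W
Q = ΔT/R_total = 108/1.413
Q = 76.4 W/m
T_interface = T_inner − Q·ΣR(inner→interface) = 121 − 76.4×0.7416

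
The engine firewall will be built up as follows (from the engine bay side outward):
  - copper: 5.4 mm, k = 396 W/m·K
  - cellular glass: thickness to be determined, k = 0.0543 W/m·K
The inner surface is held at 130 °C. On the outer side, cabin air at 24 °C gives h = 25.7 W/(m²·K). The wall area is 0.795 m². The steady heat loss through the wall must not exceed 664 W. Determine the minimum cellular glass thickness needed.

L ≈ 4.78 mm

Treating each layer as a thermal resistance in series:
R_copper = L/(kA) = 0.0054/(396×0.795) = 1.715×10^-5 K/W
R_outer film = 1/(h_o·A) = 1/(25.7×0.795) = 0.04894 K/W
Sum of the known resistances R_other = 0.04896 K/W
Required total resistance R_tot = ΔT/Q_allow = 106/664 = 0.1596 K/W
R_cellular glass = R_tot − R_other = 0.1107 K/W
L = R·k·A = 0.1107×0.0543×0.795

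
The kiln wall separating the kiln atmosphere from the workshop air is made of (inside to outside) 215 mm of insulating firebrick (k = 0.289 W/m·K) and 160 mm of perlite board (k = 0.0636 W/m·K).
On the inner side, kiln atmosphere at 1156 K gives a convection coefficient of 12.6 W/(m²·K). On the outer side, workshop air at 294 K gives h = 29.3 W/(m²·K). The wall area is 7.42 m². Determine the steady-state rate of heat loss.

Q ≈ 1900 W

Using the resistance-network approach (series):
R_inner film = 1/(h_i·A) = 1/(12.6×7.42) = 0.0107 K/W
R_insulating firebrick = L/(kA) = 0.215/(0.289×7.42) = 0.1003 K/W
R_perlite board = L/(kA) = 0.16/(0.0636×7.42) = 0.339 K/W
R_outer film = 1/(h_o·A) = 1/(29.3×7.42) = 0.0046 K/W
R_total = 0.4546 K/W
Q = ΔT / R_total = 862 / 0.4546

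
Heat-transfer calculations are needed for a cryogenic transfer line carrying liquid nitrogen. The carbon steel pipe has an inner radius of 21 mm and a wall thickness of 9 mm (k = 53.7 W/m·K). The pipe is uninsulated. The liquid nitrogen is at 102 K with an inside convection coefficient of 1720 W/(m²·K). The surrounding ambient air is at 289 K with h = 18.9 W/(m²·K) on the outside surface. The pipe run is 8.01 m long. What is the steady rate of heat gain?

Per-layer cylindrical resistances, series-summed:
R_inner film = 1/(h_i·2πr₁L) = 1/(1720×2π×0.021×8.01) = 5.501×10^-4 K/W
R_carbon steel pipe wall = ln(30/21)/(2π×53.7×8.01) = 1.32×10^-4 K/W
R_outer film = 1/(h_o·2πr_oL) = 1/(18.9×2π×0.03×8.01) = 0.03504 K/W
R_total = 0.03573 K/W
Q = ΔT/R_total = 187/0.03573

Q ≈ 5230 W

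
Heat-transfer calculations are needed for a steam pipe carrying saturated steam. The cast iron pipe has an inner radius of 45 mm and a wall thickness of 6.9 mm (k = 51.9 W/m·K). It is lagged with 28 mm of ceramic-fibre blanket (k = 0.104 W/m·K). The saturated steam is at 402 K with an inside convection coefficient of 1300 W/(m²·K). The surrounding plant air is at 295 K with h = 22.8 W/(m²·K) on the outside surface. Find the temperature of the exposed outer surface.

T ≈ 307 K

Treating each annulus and film as a series resistance:
R_inner film = 1/(h_i·2πr₁L) = 1/(1300×2π×0.045×1) = 0.002721 K/W
R_cast iron pipe wall = ln(51.9/45)/(2π×51.9×1) = 4.375×10^-4 K/W
R_ceramic-fibre blanket = ln(79.9/51.9)/(2π×0.104×1) = 0.6603 K/W
R_outer film = 1/(h_o·2πr_oL) = 1/(22.8×2π×0.0799×1) = 0.08737 K/W
R_total = 0.7508 K/W
Q = ΔT/R_total = 107/0.7508
Q = 143 W/m
T_interface = T_inner − Q·ΣR(inner→interface) = 402 − 143×0.6634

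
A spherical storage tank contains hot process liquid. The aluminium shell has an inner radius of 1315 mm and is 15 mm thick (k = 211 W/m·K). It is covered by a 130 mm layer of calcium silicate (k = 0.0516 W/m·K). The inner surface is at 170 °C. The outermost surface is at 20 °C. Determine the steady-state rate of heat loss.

Q ≈ 1450 W

For a spherical shell R = (1/r₁ − 1/r₂)/(4πk); film R = 1/(h·4πr²). In series:
R_aluminium shell = (1/1.315 − 1/1.33)/(4π×211) = 3.235×10^-6 K/W
R_calcium silicate = (1/1.33 − 1/1.46)/(4π×0.0516) = 0.1032 K/W
R_total = 0.1033 K/W
Q = ΔT/R_total = 150/0.1033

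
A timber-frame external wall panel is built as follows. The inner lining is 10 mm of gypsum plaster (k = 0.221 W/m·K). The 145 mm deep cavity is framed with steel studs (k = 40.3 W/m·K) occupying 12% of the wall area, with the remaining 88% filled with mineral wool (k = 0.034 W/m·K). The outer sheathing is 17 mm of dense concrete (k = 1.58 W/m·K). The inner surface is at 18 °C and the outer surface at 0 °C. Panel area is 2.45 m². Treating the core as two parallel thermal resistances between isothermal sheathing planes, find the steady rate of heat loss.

Sheathing layers in series; stud and cavity paths in parallel between them.
R_inner = 0.01/(0.221×2.45) = 0.01847 K/W
R_stud  = 0.145/(40.3×0.12×2.45) = 0.01224 K/W
R_cav   = 0.145/(0.034×0.88×2.45) = 1.978 K/W
1/R_core = 1/R_stud + 1/R_cav → R_core = 0.01216 K/W
R_outer = 0.017/(1.58×2.45) = 0.004392 K/W
R_total = 0.03502 K/W
Q = ΔT/R_total = 18/0.03502

Q ≈ 514 W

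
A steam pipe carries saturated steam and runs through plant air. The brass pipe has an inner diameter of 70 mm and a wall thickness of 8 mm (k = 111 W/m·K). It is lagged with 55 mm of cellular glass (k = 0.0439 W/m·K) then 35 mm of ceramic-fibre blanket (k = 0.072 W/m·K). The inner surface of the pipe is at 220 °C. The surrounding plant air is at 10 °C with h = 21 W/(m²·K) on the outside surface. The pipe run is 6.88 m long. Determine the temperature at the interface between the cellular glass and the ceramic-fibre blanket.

T ≈ 51.3 °C

Radial resistances (cylindrical: R_cond = ln(r_o/r_i)/(2πkL), R_conv = 1/(h·2πrL)):
R_brass pipe wall = ln(43/35)/(2π×111×6.88) = 4.29×10^-5 K/W
R_cellular glass = ln(98/43)/(2π×0.0439×6.88) = 0.4341 K/W
R_ceramic-fibre blanket = ln(133/98)/(2π×0.072×6.88) = 0.09812 K/W
R_outer film = 1/(h_o·2πr_oL) = 1/(21×2π×0.133×6.88) = 0.008282 K/W
R_total = 0.5405 K/W
Q = ΔT/R_total = 210/0.5405
Q = 389 W
T_interface = T_inner − Q·ΣR(inner→interface) = 220 − 389×0.4341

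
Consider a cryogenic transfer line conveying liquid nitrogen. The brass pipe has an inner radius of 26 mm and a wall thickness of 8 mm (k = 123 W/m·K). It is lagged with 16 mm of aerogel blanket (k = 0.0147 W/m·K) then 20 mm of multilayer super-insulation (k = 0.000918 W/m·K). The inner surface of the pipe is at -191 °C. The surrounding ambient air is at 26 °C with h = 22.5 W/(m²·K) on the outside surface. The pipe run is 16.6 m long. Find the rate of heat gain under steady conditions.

Q ≈ 57.5 W

Cylindrical conduction, so R = ln(r₂/r₁)/(2πkL) per layer, in series:
R_brass pipe wall = ln(34/26)/(2π×123×16.6) = 2.091×10^-5 K/W
R_aerogel blanket = ln(50/34)/(2π×0.0147×16.6) = 0.2515 K/W
R_multilayer super-insulation = ln(70/50)/(2π×0.000918×16.6) = 3.514 K/W
R_outer film = 1/(h_o·2πr_oL) = 1/(22.5×2π×0.07×16.6) = 0.006087 K/W
R_total = 3.772 K/W
Q = ΔT/R_total = 217/3.772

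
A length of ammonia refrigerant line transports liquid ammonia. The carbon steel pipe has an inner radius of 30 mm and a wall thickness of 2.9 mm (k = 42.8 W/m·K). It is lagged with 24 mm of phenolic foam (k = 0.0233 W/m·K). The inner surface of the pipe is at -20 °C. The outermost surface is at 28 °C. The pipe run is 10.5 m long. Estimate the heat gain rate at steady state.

Per-layer cylindrical resistances, series-summed:
R_carbon steel pipe wall = ln(32.9/30)/(2π×42.8×10.5) = 3.268×10^-5 K/W
R_phenolic foam = ln(56.9/32.9)/(2π×0.0233×10.5) = 0.3564 K/W
R_total = 0.3564 K/W
Q = ΔT/R_total = 48/0.3564

Q ≈ 135 W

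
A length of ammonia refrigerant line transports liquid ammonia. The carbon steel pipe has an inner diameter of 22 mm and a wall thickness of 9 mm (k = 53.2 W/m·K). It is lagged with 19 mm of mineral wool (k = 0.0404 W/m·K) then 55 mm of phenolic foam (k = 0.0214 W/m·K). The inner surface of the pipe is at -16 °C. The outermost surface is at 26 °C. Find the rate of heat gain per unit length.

Treating each annulus and film as a series resistance:
R_carbon steel pipe wall = ln(20/11)/(2π×53.2×1) = 0.001789 K/W
R_mineral wool = ln(39/20)/(2π×0.0404×1) = 2.631 K/W
R_phenolic foam = ln(94/39)/(2π×0.0214×1) = 6.543 K/W
R_total = 9.175 K/W
Q = ΔT/R_total = 42/9.175

q′ ≈ 4.58 W/m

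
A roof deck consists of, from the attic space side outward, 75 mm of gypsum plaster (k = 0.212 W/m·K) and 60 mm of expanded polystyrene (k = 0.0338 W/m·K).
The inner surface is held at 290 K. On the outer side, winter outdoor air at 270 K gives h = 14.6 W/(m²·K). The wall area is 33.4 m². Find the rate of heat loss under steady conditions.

Q ≈ 304 W

Model the wall as resistances in series:
R_gypsum plaster = L/(kA) = 0.075/(0.212×33.4) = 0.01059 K/W
R_expanded polystyrene = L/(kA) = 0.06/(0.0338×33.4) = 0.05315 K/W
R_outer film = 1/(h_o·A) = 1/(14.6×33.4) = 0.002051 K/W
R_total = 0.06579 K/W
Q = ΔT / R_total = 20 / 0.06579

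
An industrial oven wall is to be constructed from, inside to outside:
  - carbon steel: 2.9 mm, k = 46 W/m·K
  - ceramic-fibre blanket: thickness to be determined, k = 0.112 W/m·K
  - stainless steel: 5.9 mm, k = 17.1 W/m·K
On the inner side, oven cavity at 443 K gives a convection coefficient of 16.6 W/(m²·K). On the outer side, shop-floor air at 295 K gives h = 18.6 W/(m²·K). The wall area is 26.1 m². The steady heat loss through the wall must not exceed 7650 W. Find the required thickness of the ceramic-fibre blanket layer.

L ≈ 43.7 mm

Model the wall as resistances in series:
R_inner film = 1/(h_i·A) = 1/(16.6×26.1) = 0.002308 K/W
R_carbon steel = L/(kA) = 0.0029/(46×26.1) = 2.415×10^-6 K/W
R_stainless steel = L/(kA) = 0.0059/(17.1×26.1) = 1.322×10^-5 K/W
R_outer film = 1/(h_o·A) = 1/(18.6×26.1) = 0.00206 K/W
Sum of the known resistances R_other = 0.004384 K/W
Required total resistance R_tot = ΔT/Q_allow = 148/7650 = 0.01935 K/W
R_ceramic-fibre blanket = R_tot − R_other = 0.01496 K/W
L = R·k·A = 0.01496×0.112×26.1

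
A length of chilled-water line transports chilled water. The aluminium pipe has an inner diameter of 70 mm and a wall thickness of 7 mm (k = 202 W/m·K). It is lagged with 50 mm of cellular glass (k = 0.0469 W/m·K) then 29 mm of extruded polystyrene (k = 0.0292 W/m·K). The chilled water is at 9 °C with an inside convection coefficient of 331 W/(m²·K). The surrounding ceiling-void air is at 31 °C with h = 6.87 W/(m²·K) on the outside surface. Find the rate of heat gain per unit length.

For a radial system each layer contributes R = ln(r_out/r_in)/(2πkL); films add R = 1/(hA).
R_inner film = 1/(h_i·2πr₁L) = 1/(331×2π×0.035×1) = 0.01374 K/W
R_aluminium pipe wall = ln(42/35)/(2π×202×1) = 1.437×10^-4 K/W
R_cellular glass = ln(92/42)/(2π×0.0469×1) = 2.661 K/W
R_extruded polystyrene = ln(121/92)/(2π×0.0292×1) = 1.493 K/W
R_outer film = 1/(h_o·2πr_oL) = 1/(6.87×2π×0.121×1) = 0.1915 K/W
R_total = 4.36 K/W
Q = ΔT/R_total = 22/4.36

q′ ≈ 5.05 W/m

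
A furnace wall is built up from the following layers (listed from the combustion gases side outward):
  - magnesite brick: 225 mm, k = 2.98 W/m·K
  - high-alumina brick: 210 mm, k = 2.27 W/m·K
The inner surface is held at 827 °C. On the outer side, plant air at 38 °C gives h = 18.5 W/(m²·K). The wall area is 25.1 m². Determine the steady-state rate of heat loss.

Series thermal resistances:
R_magnesite brick = L/(kA) = 0.225/(2.98×25.1) = 0.003008 K/W
R_high-alumina brick = L/(kA) = 0.21/(2.27×25.1) = 0.003686 K/W
R_outer film = 1/(h_o·A) = 1/(18.5×25.1) = 0.002154 K/W
R_total = 0.008847 K/W
Q = ΔT / R_total = 789 / 0.008847

Q ≈ 89200 W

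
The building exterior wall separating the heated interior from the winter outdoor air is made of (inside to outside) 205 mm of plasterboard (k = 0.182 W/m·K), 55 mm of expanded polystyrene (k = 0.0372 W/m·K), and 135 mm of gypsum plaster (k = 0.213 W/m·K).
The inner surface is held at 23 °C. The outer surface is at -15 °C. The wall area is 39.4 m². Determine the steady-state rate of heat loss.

Q ≈ 462 W

Model the wall as resistances in series:
R_plasterboard = L/(kA) = 0.205/(0.182×39.4) = 0.02859 K/W
R_expanded polystyrene = L/(kA) = 0.055/(0.0372×39.4) = 0.03753 K/W
R_gypsum plaster = L/(kA) = 0.135/(0.213×39.4) = 0.01609 K/W
R_total = 0.0822 K/W
Q = ΔT / R_total = 38 / 0.0822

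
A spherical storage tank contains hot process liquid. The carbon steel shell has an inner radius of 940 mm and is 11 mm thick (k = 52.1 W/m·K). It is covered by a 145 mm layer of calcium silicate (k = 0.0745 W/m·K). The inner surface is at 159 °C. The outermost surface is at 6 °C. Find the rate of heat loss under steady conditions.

Spherical conduction: R = (1/r_in − 1/r_out)/(4πk) per layer; series-sum.
R_carbon steel shell = (1/0.94 − 1/0.951)/(4π×52.1) = 1.879×10^-5 K/W
R_calcium silicate = (1/0.951 − 1/1.096)/(4π×0.0745) = 0.1486 K/W
R_total = 0.1486 K/W
Q = ΔT/R_total = 153/0.1486

Q ≈ 1030 W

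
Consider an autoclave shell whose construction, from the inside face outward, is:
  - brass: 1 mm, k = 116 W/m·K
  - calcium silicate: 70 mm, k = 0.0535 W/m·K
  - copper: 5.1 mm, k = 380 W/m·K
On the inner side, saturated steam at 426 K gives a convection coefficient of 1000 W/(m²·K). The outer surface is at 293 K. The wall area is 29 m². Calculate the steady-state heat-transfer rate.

Model the wall as resistances in series:
R_inner film = 1/(h_i·A) = 1/(1000×29) = 3.448×10^-5 K/W
R_brass = L/(kA) = 0.001/(116×29) = 2.973×10^-7 K/W
R_calcium silicate = L/(kA) = 0.07/(0.0535×29) = 0.04512 K/W
R_copper = L/(kA) = 0.0051/(380×29) = 4.628×10^-7 K/W
R_total = 0.04515 K/W
Q = ΔT / R_total = 133 / 0.04515

Q ≈ 2950 W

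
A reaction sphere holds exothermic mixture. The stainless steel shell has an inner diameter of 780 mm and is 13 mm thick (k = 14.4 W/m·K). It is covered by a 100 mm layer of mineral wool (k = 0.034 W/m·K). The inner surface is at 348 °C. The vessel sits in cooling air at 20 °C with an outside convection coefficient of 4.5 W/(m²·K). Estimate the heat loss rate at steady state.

Q ≈ 268 W

Spherical conduction: R = (1/r_in − 1/r_out)/(4πk) per layer; series-sum.
R_stainless steel shell = (1/0.39 − 1/0.403)/(4π×14.4) = 4.571×10^-4 K/W
R_mineral wool = (1/0.403 − 1/0.503)/(4π×0.034) = 1.155 K/W
R_outer film = 1/(h·4πr_o²) = 1/(4.5×4π×0.503²) = 0.06989 K/W
R_total = 1.225 K/W
Q = ΔT/R_total = 328/1.225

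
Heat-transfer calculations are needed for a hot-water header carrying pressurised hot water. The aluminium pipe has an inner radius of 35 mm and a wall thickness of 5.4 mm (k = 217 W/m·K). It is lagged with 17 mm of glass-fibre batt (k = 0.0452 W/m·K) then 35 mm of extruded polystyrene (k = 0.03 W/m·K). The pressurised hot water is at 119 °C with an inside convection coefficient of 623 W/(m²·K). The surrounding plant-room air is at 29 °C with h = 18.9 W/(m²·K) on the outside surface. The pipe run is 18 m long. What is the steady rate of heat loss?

Q ≈ 420 W

Per-layer cylindrical resistances, series-summed:
R_inner film = 1/(h_i·2πr₁L) = 1/(623×2π×0.035×18) = 4.055×10^-4 K/W
R_aluminium pipe wall = ln(40.4/35)/(2π×217×18) = 5.846×10^-6 K/W
R_glass-fibre batt = ln(57.4/40.4)/(2π×0.0452×18) = 0.0687 K/W
R_extruded polystyrene = ln(92.4/57.4)/(2π×0.03×18) = 0.1403 K/W
R_outer film = 1/(h_o·2πr_oL) = 1/(18.9×2π×0.0924×18) = 0.005063 K/W
R_total = 0.2145 K/W
Q = ΔT/R_total = 90/0.2145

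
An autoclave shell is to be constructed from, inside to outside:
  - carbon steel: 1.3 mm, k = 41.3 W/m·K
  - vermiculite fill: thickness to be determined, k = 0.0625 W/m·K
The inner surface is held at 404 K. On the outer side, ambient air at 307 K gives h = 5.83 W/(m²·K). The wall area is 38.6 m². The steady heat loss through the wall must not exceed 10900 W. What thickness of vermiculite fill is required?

Using the resistance-network approach (series):
R_carbon steel = L/(kA) = 0.0013/(41.3×38.6) = 8.155×10^-7 K/W
R_outer film = 1/(h_o·A) = 1/(5.83×38.6) = 0.004444 K/W
Sum of the known resistances R_other = 0.004445 K/W
Required total resistance R_tot = ΔT/Q_allow = 97/10900 = 0.008899 K/W
R_vermiculite fill = R_tot − R_other = 0.004455 K/W
L = R·k·A = 0.004455×0.0625×38.6

L ≈ 10.7 mm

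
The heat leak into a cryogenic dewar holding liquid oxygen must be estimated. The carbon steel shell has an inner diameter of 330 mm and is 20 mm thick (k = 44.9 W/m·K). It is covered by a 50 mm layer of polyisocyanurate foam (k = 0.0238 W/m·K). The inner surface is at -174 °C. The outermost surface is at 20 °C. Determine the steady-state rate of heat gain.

Q ≈ 50.4 W

Spherical conduction: R = (1/r_in − 1/r_out)/(4πk) per layer; series-sum.
R_carbon steel shell = (1/0.165 − 1/0.185)/(4π×44.9) = 0.001161 K/W
R_polyisocyanurate foam = (1/0.185 − 1/0.235)/(4π×0.0238) = 3.845 K/W
R_total = 3.847 K/W
Q = ΔT/R_total = 194/3.847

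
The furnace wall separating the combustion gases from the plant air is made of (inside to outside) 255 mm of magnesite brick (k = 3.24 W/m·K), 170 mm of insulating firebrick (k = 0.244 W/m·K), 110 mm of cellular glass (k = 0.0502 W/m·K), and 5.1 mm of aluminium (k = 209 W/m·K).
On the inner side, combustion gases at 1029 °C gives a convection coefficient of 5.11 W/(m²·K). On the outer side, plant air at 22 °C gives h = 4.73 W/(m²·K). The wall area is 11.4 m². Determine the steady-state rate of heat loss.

Model the wall as resistances in series:
R_inner film = 1/(h_i·A) = 1/(5.11×11.4) = 0.01717 K/W
R_magnesite brick = L/(kA) = 0.255/(3.24×11.4) = 0.006904 K/W
R_insulating firebrick = L/(kA) = 0.17/(0.244×11.4) = 0.06112 K/W
R_cellular glass = L/(kA) = 0.11/(0.0502×11.4) = 0.1922 K/W
R_aluminium = L/(kA) = 0.0051/(209×11.4) = 2.141×10^-6 K/W
R_outer film = 1/(h_o·A) = 1/(4.73×11.4) = 0.01855 K/W
R_total = 0.2959 K/W
Q = ΔT / R_total = 1007 / 0.2959

Q ≈ 3400 W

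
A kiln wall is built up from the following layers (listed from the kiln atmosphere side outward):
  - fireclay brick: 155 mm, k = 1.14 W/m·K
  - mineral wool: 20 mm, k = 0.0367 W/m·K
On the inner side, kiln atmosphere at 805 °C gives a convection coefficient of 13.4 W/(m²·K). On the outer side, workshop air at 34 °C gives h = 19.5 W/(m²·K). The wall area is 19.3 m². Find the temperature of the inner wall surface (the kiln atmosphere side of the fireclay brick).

T ≈ 734 °C

Treating each layer as a thermal resistance in series:
R_inner film = 1/(h_i·A) = 1/(13.4×19.3) = 0.003867 K/W
R_fireclay brick = L/(kA) = 0.155/(1.14×19.3) = 0.007045 K/W
R_mineral wool = L/(kA) = 0.02/(0.0367×19.3) = 0.02824 K/W
R_outer film = 1/(h_o·A) = 1/(19.5×19.3) = 0.002657 K/W
R_total = 0.0418 K/W;  Q = ΔT/R_total = 771/0.0418 = 18440 W
T_interface = T_inner − Q·ΣR(inner→interface) = 805 − 18400×0.003867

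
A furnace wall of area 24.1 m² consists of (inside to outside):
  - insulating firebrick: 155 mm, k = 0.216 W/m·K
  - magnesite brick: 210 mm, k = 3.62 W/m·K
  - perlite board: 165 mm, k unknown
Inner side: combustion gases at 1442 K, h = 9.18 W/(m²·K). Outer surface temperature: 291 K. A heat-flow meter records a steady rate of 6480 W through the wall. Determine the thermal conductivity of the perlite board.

k ≈ 0.0486 W/(m·K)

Thermal resistances in series:
R_inner film = 1/(h_i·A) = 1/(9.18×24.1) = 0.00452 K/W
R_insulating firebrick = L/(kA) = 0.155/(0.216×24.1) = 0.02978 K/W
R_magnesite brick = L/(kA) = 0.21/(3.62×24.1) = 0.002407 K/W
Sum of known resistances R_other = 0.0367 K/W
Total R = ΔT/Q = 1151/6480 = 0.1776 K/W
R_perlite board = R_total − R_other = 0.1409 K/W
k = L/(R·A) = 0.165/(0.1409×24.1)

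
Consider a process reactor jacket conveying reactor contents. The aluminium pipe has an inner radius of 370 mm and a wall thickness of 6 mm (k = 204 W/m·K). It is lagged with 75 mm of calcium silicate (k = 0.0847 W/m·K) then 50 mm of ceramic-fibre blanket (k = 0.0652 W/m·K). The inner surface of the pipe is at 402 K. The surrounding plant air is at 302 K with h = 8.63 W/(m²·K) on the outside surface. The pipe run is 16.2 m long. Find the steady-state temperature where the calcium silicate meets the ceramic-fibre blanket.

For a radial system each layer contributes R = ln(r_out/r_in)/(2πkL); films add R = 1/(hA).
R_aluminium pipe wall = ln(376/370)/(2π×204×16.2) = 7.747×10^-7 K/W
R_calcium silicate = ln(451/376)/(2π×0.0847×16.2) = 0.0211 K/W
R_ceramic-fibre blanket = ln(501/451)/(2π×0.0652×16.2) = 0.01584 K/W
R_outer film = 1/(h_o·2πr_oL) = 1/(8.63×2π×0.501×16.2) = 0.002272 K/W
R_total = 0.03921 K/W
Q = ΔT/R_total = 100/0.03921
Q = 2550 W
T_interface = T_inner − Q·ΣR(inner→interface) = 402 − 2550×0.0211

T ≈ 348 K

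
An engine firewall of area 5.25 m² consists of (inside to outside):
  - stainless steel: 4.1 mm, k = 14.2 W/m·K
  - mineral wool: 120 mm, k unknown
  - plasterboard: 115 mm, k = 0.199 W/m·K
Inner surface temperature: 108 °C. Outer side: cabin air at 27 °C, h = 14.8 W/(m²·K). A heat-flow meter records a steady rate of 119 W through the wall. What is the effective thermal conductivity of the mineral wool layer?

Treating each layer as a thermal resistance in series:
R_stainless steel = L/(kA) = 0.0041/(14.2×5.25) = 5.5×10^-5 K/W
R_plasterboard = L/(kA) = 0.115/(0.199×5.25) = 0.1101 K/W
R_outer film = 1/(h_o·A) = 1/(14.8×5.25) = 0.01287 K/W
Sum of known resistances R_other = 0.123 K/W
Total R = ΔT/Q = 81/119 = 0.6807 K/W
R_mineral wool = R_total − R_other = 0.5577 K/W
k = L/(R·A) = 0.12/(0.5577×5.25)

k ≈ 0.041 W/(m·K)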